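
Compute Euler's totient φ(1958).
φ is multiplicative, with φ(p^e) = p^e − p^(e−1). Factorise 1958 = 2 · 11 · 89. Then
  φ(1958) = (2 − 1) · (11 − 1) · (89 − 1) = 1 · 10 · 88 = 880.

Final answer: φ(1958) = 880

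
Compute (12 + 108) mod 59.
Reduce the summands first: 108 ≡ 49 (mod 59), so 12 + 108 ≡ 12 + 49 (mod 59). 12 + 49 = 61; 61 = 1·59 + 2, so (12 + 108) mod 59 = 2.

Final answer: 2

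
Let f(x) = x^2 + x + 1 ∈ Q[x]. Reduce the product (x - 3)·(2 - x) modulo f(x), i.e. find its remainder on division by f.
First multiply in Q[x] without reducing: a · b = -x^2 + 5·x - 6. Now divide by f(x) = x^2 + x + 1, eliminating the leading term at each step:
  leading term -x^2: subtract (-1)·f(x) = -x^2 - x - 1, leaving 6·x - 5
The degree is now < 2, so this is the remainder. Hence a · b ≡ 6·x - 5 in Q[x]/(f).

Final answer: a · b ≡ 6·x - 5 (mod f(x))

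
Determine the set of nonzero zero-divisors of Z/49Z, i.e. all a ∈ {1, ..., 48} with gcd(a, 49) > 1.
nonzero zero-divisors of Z/49Z = {7, 14, 21, 28, 35, 42}

An element a ∈ Z/49Z (with a ≠ 0) is a zero-divisor iff gcd(a, 49) > 1 (because a is a unit precisely when gcd(a, n) = 1, and in Z/nZ every nonzero, non-unit element is a zero-divisor). Scan a = 1, ..., 48 and keep those with gcd(a, 49) > 1:
  gcd(7, 49) = 7, gcd(14, 49) = 7, gcd(21, 49) = 7, gcd(28, 49) = 7, gcd(35, 49) = 7, gcd(42, 49) = 7.
All other a ∈ {1, ..., 48} have gcd(a, 49) = 1 and are units. So the nonzero zero-divisors are exactly the 6 values of a appearing in this scan.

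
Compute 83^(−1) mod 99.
Apply the extended Euclidean algorithm to (99, 83), tracking rows (r, s, t) with s·99 + t·83 = r. Each division r_prev = q·r_cur + r_new produces the new row as (previous row) − q·(current row):
  row A: (99, 1, 0)   [1·99 + 0·83 = 99]
  row B: (83, 0, 1)   [0·99 + 1·83 = 83]
  99 = 1·83 + 16   → row C = row A − 1·row B = (16, 1, −1)   [check: 1·99 − 1·83 = 16]
  83 = 5·16 + 3   → row D = row B − 5·row C = (3, −5, 6)   [check: −5·99 + 6·83 = 3]
  16 = 5·3 + 1   → row E = row C − 5·row D = (1, 26, −31)   [check: 26·99 − 31·83 = 1]
  3 = 3·1 + 0   → remainder 0, stop. gcd = 1 (last nonzero row E).
The gcd is 1, so 83 is invertible mod 99. The last nonzero row gives 26·99 − 31·83 = 1, so t = −31. So 83^(−1) ≡ −31 ≡ 68 (mod 99). Verify: 83 · 68 = 5644 ≡ 1 (mod 99). ✓

Final answer: 83^(−1) ≡ 68 (mod 99)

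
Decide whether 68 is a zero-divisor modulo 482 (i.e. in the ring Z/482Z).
gcd(68, 482) = 2 > 1, so 68 is not a unit in Z/482Z. In Z/nZ every nonzero non-unit is a zero-divisor: explicitly, take b = 482/gcd = 241 ≠ 0 (mod 482); then 68·241 = 16388 = 34·482, i.e. 68·241 ≡ 0 (mod 482). So 68 is a zero-divisor.

Final answer: YES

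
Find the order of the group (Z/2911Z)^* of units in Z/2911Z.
|(Z/2911Z)^*| = 2800

(Z/2911Z)^* consists of the classes a with gcd(a, 2911) = 1, so its order is φ(2911). φ is multiplicative, with φ(p^e) = p^e − p^(e−1). Factorise 2911 = 41 · 71. Then
  φ(2911) = (41 − 1) · (71 − 1) = 40 · 70 = 2800.
Thus |(Z/2911Z)^*| = 2800.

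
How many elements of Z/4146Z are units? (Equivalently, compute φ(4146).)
Z/4146Z has φ(4146) = 1380 units

An element a ∈ Z/4146Z is a unit iff gcd(a, 4146) = 1, so the number of units is φ(4146). φ is multiplicative, with φ(p^e) = p^e − p^(e−1). Factorise 4146 = 2 · 3 · 691. Then
  φ(4146) = (2 − 1) · (3 − 1) · (691 − 1) = 1 · 2 · 690 = 1380.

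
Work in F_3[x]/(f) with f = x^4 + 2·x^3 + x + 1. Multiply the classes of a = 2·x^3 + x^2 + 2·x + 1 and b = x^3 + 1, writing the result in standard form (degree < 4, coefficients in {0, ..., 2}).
a · b ≡ 2·x^2 + 2 (mod f(x))

Multiply as integer polynomials: a · b = 2·x^6 + x^5 + 2·x^4 + 3·x^3 + x^2 + 2·x + 1. Reducing coefficients mod 3: a · b ≡ 2·x^6 + x^5 + 2·x^4 + x^2 + 2·x + 1. Now divide by f(x) = x^4 + 2·x^3 + x + 1 in F_3[x], eliminating the leading term at each step:
  leading term 2·x^6: subtract (2·x^2)·f(x) = 2·x^6 + x^5 + 2·x^3 + 2·x^2, leaving 2·x^4 + x^3 + 2·x^2 + 2·x + 1 (coefficients mod 3)
  leading term 2·x^4: subtract (2)·f(x) = 2·x^4 + x^3 + 2·x + 2, leaving 2·x^2 + 2 (coefficients mod 3)
The degree is now < 4, so this is the remainder. Hence a · b ≡ 2·x^2 + 2 in F_3[x]/(f).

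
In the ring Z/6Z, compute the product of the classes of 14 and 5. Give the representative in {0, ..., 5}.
Reduce the factors first: 14 ≡ 2 (mod 6), so 14 · 5 ≡ 2 · 5 (mod 6). 2 · 5 = 10. Dividing by 6: 10 = 1·6 + 4. So (14 · 5) mod 6 = 4.

Final answer: 4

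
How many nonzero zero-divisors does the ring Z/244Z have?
In Z/244Z each nonzero element is either a unit (gcd with 244 is 1) or a zero-divisor (gcd > 1). The number of units is φ(244): factorise 244 = 2^2 · 61, so φ(244) = (2^2 − 2^1) · (61 − 1) = 2 · 60 = 120. The nonzero elements number 244 − 1 = 243. Hence the nonzero zero-divisors number 243 − 120 = 123.

Final answer: Z/244Z has 123 nonzero zero-divisors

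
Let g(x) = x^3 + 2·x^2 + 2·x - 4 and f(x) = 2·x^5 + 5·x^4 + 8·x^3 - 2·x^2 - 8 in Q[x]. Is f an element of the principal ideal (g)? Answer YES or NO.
In Q[x] the ideal (g) consists of all multiples of g, so f ∈ (g) iff g | f, i.e. iff the remainder of f on division by g is 0. Divide f by g (g is monic, so eliminate the leading term of the running remainder at each step):
  leading term 2·x^5: subtract (2·x^2)·g(x) = 2·x^5 + 4·x^4 + 4·x^3 - 8·x^2, leaving x^4 + 4·x^3 + 6·x^2 - 8
  leading term x^4: subtract (x)·g(x) = x^4 + 2·x^3 + 2·x^2 - 4·x, leaving 2·x^3 + 4·x^2 + 4·x - 8
  leading term 2·x^3: subtract (2)·g(x) = 2·x^3 + 4·x^2 + 4·x - 8, leaving 0
The remainder is 0, so f(x) = g(x) · h(x) with h(x) = 2·x^2 + x + 2. Hence g | f, i.e. f ∈ (g).

Final answer: YES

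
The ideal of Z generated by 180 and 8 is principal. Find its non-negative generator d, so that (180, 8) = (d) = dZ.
(180, 8) = (4); d = 4

In the PID Z, (a, b) is generated by gcd(a, b). Compute gcd(180, 8) with the extended Euclidean algorithm, tracking rows (r, s, t) with s·180 + t·8 = r:
  row A: (180, 1, 0)   [1·180 + 0·8 = 180]
  row B: (8, 0, 1)   [0·180 + 1·8 = 8]
  180 = 22·8 + 4   → row C = row A − 22·row B = (4, 1, −22)   [check: 1·180 − 22·8 = 4]
  8 = 2·4 + 0   → remainder 0, stop. gcd = 4 (last nonzero row C).
So gcd(180, 8) = 4, with Bézout identity 1·180 − 22·8 = 4. Containment (⊇): the Bézout identity exhibits 4 as an element of (180, 8), giving (4) ⊆ (180, 8). Containment (⊆): since 4 | 180 and 4 | 8 (180 = 4·45, 8 = 4·2), every Z-linear combination of 180 and 8 is divisible by 4, so (180, 8) ⊆ (4). Therefore (180, 8) = (4), d = 4.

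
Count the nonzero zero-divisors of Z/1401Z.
In Z/1401Z each nonzero element is either a unit (gcd with 1401 is 1) or a zero-divisor (gcd > 1). The number of units is φ(1401): factorise 1401 = 3 · 467, so φ(1401) = (3 − 1) · (467 − 1) = 2 · 466 = 932. The nonzero elements number 1401 − 1 = 1400. Hence the nonzero zero-divisors number 1400 − 932 = 468.

Final answer: Z/1401Z has 468 nonzero zero-divisors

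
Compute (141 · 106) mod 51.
3

Reduce the factors first: 141 ≡ 39, 106 ≡ 4 (mod 51), so 141 · 106 ≡ 39 · 4 (mod 51). 39 · 4 = 156. Dividing by 51: 156 = 3·51 + 3. So (141 · 106) mod 51 = 3.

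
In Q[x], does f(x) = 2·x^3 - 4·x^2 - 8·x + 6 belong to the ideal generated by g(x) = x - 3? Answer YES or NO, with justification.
In Q[x] the ideal (g) consists of all multiples of g, so f ∈ (g) iff g | f, i.e. iff the remainder of f on division by g is 0. Divide f by g (g is monic, so eliminate the leading term of the running remainder at each step):
  leading term 2·x^3: subtract (2·x^2)·g(x) = 2·x^3 - 6·x^2, leaving 2·x^2 - 8·x + 6
  leading term 2·x^2: subtract (2·x)·g(x) = 2·x^2 - 6·x, leaving 6 - 2·x
  leading term -2·x: subtract (-2)·g(x) = 6 - 2·x, leaving 0
The remainder is 0, so f(x) = g(x) · h(x) with h(x) = 2·x^2 + 2·x - 2. Hence g | f, i.e. f ∈ (g).

Final answer: YES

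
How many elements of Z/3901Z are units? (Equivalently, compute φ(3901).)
Z/3901Z has φ(3901) = 3772 units

An element a ∈ Z/3901Z is a unit iff gcd(a, 3901) = 1, so the number of units is φ(3901). φ is multiplicative, with φ(p^e) = p^e − p^(e−1). Factorise 3901 = 47 · 83. Then
  φ(3901) = (47 − 1) · (83 − 1) = 46 · 82 = 3772.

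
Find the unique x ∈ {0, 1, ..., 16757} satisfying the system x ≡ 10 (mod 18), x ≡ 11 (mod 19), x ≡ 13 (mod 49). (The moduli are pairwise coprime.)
x ≡ 9568 (mod 16758); the representative in [0, 16758) is 9568

The moduli 18, 19, 49 are pairwise coprime, so by the CRT there is a unique solution mod 18·19·49 = 16758.
Solve by successive substitution. Start with x ≡ 10 (mod 18).
  Combine with x ≡ 11 (mod 19): write x = 10 + 18·t and require 10 + 18·t ≡ 11 (mod 19), i.e. 18·t ≡ 11 − 10 ≡ 1 (mod 19). Since 18^(−1) ≡ 18 (mod 19), t ≡ 18·1 ≡ 18 (mod 19). So x ≡ 10 + 18·18 = 334 (mod 342).
  Combine with x ≡ 13 (mod 49): write x = 334 + 342·t and require 334 + 342·t ≡ 13 (mod 49), i.e. 342·t ≡ 13 − 334 ≡ 22 (mod 49). Since 342^(−1) ≡ 48 (mod 49) (342 ≡ 48 (mod 49)), t ≡ 48·22 ≡ 27 (mod 49). So x ≡ 334 + 342·27 = 9568 (mod 16758).
Unique solution in [0, 16758): x = 9568.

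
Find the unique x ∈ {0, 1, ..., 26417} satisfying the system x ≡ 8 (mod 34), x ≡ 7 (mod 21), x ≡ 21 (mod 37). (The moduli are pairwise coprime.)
x ≡ 280 (mod 26418); the representative in [0, 26418) is 280

The moduli 34, 21, 37 are pairwise coprime, so by the CRT there is a unique solution mod 34·21·37 = 26418.
Solve by successive substitution. Start with x ≡ 8 (mod 34).
  Combine with x ≡ 7 (mod 21): write x = 8 + 34·t and require 8 + 34·t ≡ 7 (mod 21), i.e. 34·t ≡ 7 − 8 ≡ 20 (mod 21). Since 34^(−1) ≡ 13 (mod 21) (34 ≡ 13 (mod 21)), t ≡ 13·20 ≡ 8 (mod 21). So x ≡ 8 + 34·8 = 280 (mod 714).
  Combine with x ≡ 21 (mod 37): write x = 280 + 714·t and require 280 + 714·t ≡ 21 (mod 37), i.e. 714·t ≡ 21 − 280 ≡ 0 (mod 37). Since 714^(−1) ≡ 27 (mod 37) (714 ≡ 11 (mod 37)), t ≡ 27·0 ≡ 0 (mod 37). So x ≡ 280 + 714·0 = 280 (mod 26418).
Unique solution in [0, 26418): x = 280.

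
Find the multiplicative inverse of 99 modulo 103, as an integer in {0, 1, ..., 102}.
99^(−1) ≡ 77 (mod 103)

Apply the extended Euclidean algorithm to (103, 99), tracking rows (r, s, t) with s·103 + t·99 = r. Each division r_prev = q·r_cur + r_new produces the new row as (previous row) − q·(current row):
  row A: (103, 1, 0)   [1·103 + 0·99 = 103]
  row B: (99, 0, 1)   [0·103 + 1·99 = 99]
  103 = 1·99 + 4   → row C = row A − 1·row B = (4, 1, −1)   [check: 1·103 − 1·99 = 4]
  99 = 24·4 + 3   → row D = row B − 24·row C = (3, −24, 25)   [check: −24·103 + 25·99 = 3]
  4 = 1·3 + 1   → row E = row C − 1·row D = (1, 25, −26)   [check: 25·103 − 26·99 = 1]
  3 = 3·1 + 0   → remainder 0, stop. gcd = 1 (last nonzero row E).
The gcd is 1, so 99 is invertible mod 103. The last nonzero row gives 25·103 − 26·99 = 1, so t = −26. So 99^(−1) ≡ −26 ≡ 77 (mod 103). Verify: 99 · 77 = 7623 ≡ 1 (mod 103). ✓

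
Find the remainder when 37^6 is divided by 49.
22

Use repeated squaring. Binary(6) = 110. Walk through the bits of the exponent 6 left-to-right: at each bit after the leading one, square the running value, then multiply by 37 if the bit is 1 (always reducing mod 49):
  bit 1 = 1 (leading): start with 37.
  bit 2 = 1: square 37^2 = 1369 ≡ 46; bit is 1, so multiply 46·37 = 1702 ≡ 36 (mod 49).
  bit 3 = 0: square 36^2 = 1296 ≡ 22 (mod 49).
Final value: 37^6 ≡ 22 (mod 49).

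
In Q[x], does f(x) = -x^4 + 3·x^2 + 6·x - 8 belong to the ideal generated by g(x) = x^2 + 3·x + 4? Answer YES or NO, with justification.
In Q[x] the ideal (g) consists of all multiples of g, so f ∈ (g) iff g | f, i.e. iff the remainder of f on division by g is 0. Divide f by g (g is monic, so eliminate the leading term of the running remainder at each step):
  leading term -x^4: subtract (-x^2)·g(x) = -x^4 - 3·x^3 - 4·x^2, leaving 3·x^3 + 7·x^2 + 6·x - 8
  leading term 3·x^3: subtract (3·x)·g(x) = 3·x^3 + 9·x^2 + 12·x, leaving -2·x^2 - 6·x - 8
  leading term -2·x^2: subtract (-2)·g(x) = -2·x^2 - 6·x - 8, leaving 0
The remainder is 0, so f(x) = g(x) · h(x) with h(x) = -x^2 + 3·x - 2. Hence g | f, i.e. f ∈ (g).

Final answer: YES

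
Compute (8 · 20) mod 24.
Both factors are already reduced mod 24. 8 · 20 = 160. Dividing by 24: 160 = 6·24 + 16. So (8 · 20) mod 24 = 16.

Final answer: 16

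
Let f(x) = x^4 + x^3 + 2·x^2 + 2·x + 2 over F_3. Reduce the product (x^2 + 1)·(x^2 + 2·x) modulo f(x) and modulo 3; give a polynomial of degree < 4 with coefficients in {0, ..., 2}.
Multiply as integer polynomials: a · b = x^4 + 2·x^3 + x^2 + 2·x. Reducing coefficients mod 3: a · b ≡ x^4 + 2·x^3 + x^2 + 2·x. Now divide by f(x) = x^4 + x^3 + 2·x^2 + 2·x + 2 in F_3[x], eliminating the leading term at each step:
  leading term x^4: subtract (1)·f(x) = x^4 + x^3 + 2·x^2 + 2·x + 2, leaving x^3 + 2·x^2 + 1 (coefficients mod 3)
The degree is now < 4, so this is the remainder. Hence a · b ≡ x^3 + 2·x^2 + 1 in F_3[x]/(f).

Final answer: a · b ≡ x^3 + 2·x^2 + 1 (mod f(x))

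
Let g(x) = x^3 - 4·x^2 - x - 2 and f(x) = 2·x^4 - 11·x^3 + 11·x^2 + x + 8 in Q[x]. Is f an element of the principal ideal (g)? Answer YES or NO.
NO

In Q[x] the ideal (g) consists of all multiples of g, so f ∈ (g) iff g | f, i.e. iff the remainder of f on division by g is 0. Divide f by g (g is monic, so eliminate the leading term of the running remainder at each step):
  leading term 2·x^4: subtract (2·x)·g(x) = 2·x^4 - 8·x^3 - 2·x^2 - 4·x, leaving -3·x^3 + 13·x^2 + 5·x + 8
  leading term -3·x^3: subtract (-3)·g(x) = -3·x^3 + 12·x^2 + 3·x + 6, leaving x^2 + 2·x + 2
The remainder r(x) = x^2 + 2·x + 2 ≠ 0 (and deg r < deg g), so g ∤ f, i.e. f ∉ (g).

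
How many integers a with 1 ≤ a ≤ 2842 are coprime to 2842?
1176

The number of a ∈ {1, ..., 2842} with gcd(a, 2842) = 1 is by definition Euler's totient φ(2842). φ is multiplicative, with φ(p^e) = p^e − p^(e−1). Factorise 2842 = 2 · 7^2 · 29. Then
  φ(2842) = (2 − 1) · (7^2 − 7^1) · (29 − 1) = 1 · 42 · 28 = 1176.
So there are 1176 such integers.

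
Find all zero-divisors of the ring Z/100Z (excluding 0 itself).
nonzero zero-divisors of Z/100Z = {2, 4, 5, 6, 8, 10, 12, 14, 15, 16, 18, 20, 22, 24, 25, 26, 28, 30, 32, 34, 35, 36, 38, 40, 42, 44, 45, 46, 48, 50, 52, 54, 55, 56, 58, 60, 62, 64, 65, 66, 68, 70, 72, 74, 75, 76, 78, 80, 82, 84, 85, 86, 88, 90, 92, 94, 95, 96, 98}

An element a ∈ Z/100Z (with a ≠ 0) is a zero-divisor iff gcd(a, 100) > 1 (because a is a unit precisely when gcd(a, n) = 1, and in Z/nZ every nonzero, non-unit element is a zero-divisor). Scan a = 1, ..., 99 and keep those with gcd(a, 100) > 1:
  gcd(2, 100) = 2, gcd(4, 100) = 4, gcd(5, 100) = 5, gcd(6, 100) = 2, gcd(8, 100) = 4, gcd(10, 100) = 10, gcd(12, 100) = 4, gcd(14, 100) = 2, gcd(15, 100) = 5, gcd(16, 100) = 4, gcd(18, 100) = 2, gcd(20, 100) = 20, gcd(22, 100) = 2, gcd(24, 100) = 4, gcd(25, 100) = 25, gcd(26, 100) = 2, gcd(28, 100) = 4, gcd(30, 100) = 10, gcd(32, 100) = 4, gcd(34, 100) = 2, gcd(35, 100) = 5, gcd(36, 100) = 4, gcd(38, 100) = 2, gcd(40, 100) = 20, gcd(42, 100) = 2, gcd(44, 100) = 4, gcd(45, 100) = 5, gcd(46, 100) = 2, gcd(48, 100) = 4, gcd(50, 100) = 50, gcd(52, 100) = 4, gcd(54, 100) = 2, gcd(55, 100) = 5, gcd(56, 100) = 4, gcd(58, 100) = 2, gcd(60, 100) = 20, gcd(62, 100) = 2, gcd(64, 100) = 4, gcd(65, 100) = 5, gcd(66, 100) = 2, gcd(68, 100) = 4, gcd(70, 100) = 10, gcd(72, 100) = 4, gcd(74, 100) = 2, gcd(75, 100) = 25, gcd(76, 100) = 4, gcd(78, 100) = 2, gcd(80, 100) = 20, gcd(82, 100) = 2, gcd(84, 100) = 4, gcd(85, 100) = 5, gcd(86, 100) = 2, gcd(88, 100) = 4, gcd(90, 100) = 10, gcd(92, 100) = 4, gcd(94, 100) = 2, gcd(95, 100) = 5, gcd(96, 100) = 4, gcd(98, 100) = 2.
All other a ∈ {1, ..., 99} have gcd(a, 100) = 1 and are units. So the nonzero zero-divisors are exactly the 59 values of a appearing in this scan.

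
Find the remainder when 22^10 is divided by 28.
Use repeated squaring. Binary(10) = 1010. Walk through the bits of the exponent 10 left-to-right: at each bit after the leading one, square the running value, then multiply by 22 if the bit is 1 (always reducing mod 28):
  bit 1 = 1 (leading): start with 22.
  bit 2 = 0: square 22^2 = 484 ≡ 8 (mod 28).
  bit 3 = 1: square 8^2 = 64 ≡ 8; bit is 1, so multiply 8·22 = 176 ≡ 8 (mod 28).
  bit 4 = 0: square 8^2 = 64 ≡ 8 (mod 28).
Final value: 22^10 ≡ 8 (mod 28).

Final answer: 8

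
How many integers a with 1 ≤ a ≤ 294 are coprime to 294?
84

The number of a ∈ {1, ..., 294} with gcd(a, 294) = 1 is by definition Euler's totient φ(294). φ is multiplicative, with φ(p^e) = p^e − p^(e−1). Factorise 294 = 2 · 3 · 7^2. Then
  φ(294) = (2 − 1) · (3 − 1) · (7^2 − 7^1) = 1 · 2 · 42 = 84.
So there are 84 such integers.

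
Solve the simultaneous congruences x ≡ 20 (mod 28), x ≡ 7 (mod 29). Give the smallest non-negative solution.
x ≡ 384 (mod 812); the representative in [0, 812) is 384

The moduli 28, 29 are pairwise coprime, so by the CRT there is a unique solution mod 28·29 = 812.
Solve by successive substitution. Start with x ≡ 20 (mod 28).
  Combine with x ≡ 7 (mod 29): write x = 20 + 28·t and require 20 + 28·t ≡ 7 (mod 29), i.e. 28·t ≡ 7 − 20 ≡ 16 (mod 29). Since 28^(−1) ≡ 28 (mod 29), t ≡ 28·16 ≡ 13 (mod 29). So x ≡ 20 + 28·13 = 384 (mod 812).
Unique solution in [0, 812): x = 384.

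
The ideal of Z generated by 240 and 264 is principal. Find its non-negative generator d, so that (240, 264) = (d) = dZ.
(240, 264) = (24); d = 24

In the PID Z, (a, b) is generated by gcd(a, b). Compute gcd(264, 240) with the extended Euclidean algorithm, tracking rows (r, s, t) with s·264 + t·240 = r:
  row A: (264, 1, 0)   [1·264 + 0·240 = 264]
  row B: (240, 0, 1)   [0·264 + 1·240 = 240]
  264 = 1·240 + 24   → row C = row A − 1·row B = (24, 1, −1)   [check: 1·264 − 1·240 = 24]
  240 = 10·24 + 0   → remainder 0, stop. gcd = 24 (last nonzero row C).
So gcd(240, 264) = 24, with Bézout identity 1·264 − 1·240 = 24. Containment (⊇): the Bézout identity exhibits 24 as an element of (240, 264), giving (24) ⊆ (240, 264). Containment (⊆): since 24 | 240 and 24 | 264 (240 = 24·10, 264 = 24·11), every Z-linear combination of 240 and 264 is divisible by 24, so (240, 264) ⊆ (24). Therefore (240, 264) = (24), d = 24.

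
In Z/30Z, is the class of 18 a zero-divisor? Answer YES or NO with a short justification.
YES

gcd(18, 30) = 6 > 1, so 18 is not a unit in Z/30Z. In Z/nZ every nonzero non-unit is a zero-divisor: explicitly, take b = 30/gcd = 5 ≠ 0 (mod 30); then 18·5 = 90 = 3·30, i.e. 18·5 ≡ 0 (mod 30). So 18 is a zero-divisor.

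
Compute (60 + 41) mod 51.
Reduce the summands first: 60 ≡ 9 (mod 51), so 60 + 41 ≡ 9 + 41 (mod 51). 9 + 41 = 50; 50 = 0·51 + 50, so (60 + 41) mod 51 = 50.

Final answer: 50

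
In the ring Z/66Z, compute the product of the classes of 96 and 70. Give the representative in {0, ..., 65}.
Reduce the factors first: 96 ≡ 30, 70 ≡ 4 (mod 66), so 96 · 70 ≡ 30 · 4 (mod 66). 30 · 4 = 120. Dividing by 66: 120 = 1·66 + 54. So (96 · 70) mod 66 = 54.

Final answer: 54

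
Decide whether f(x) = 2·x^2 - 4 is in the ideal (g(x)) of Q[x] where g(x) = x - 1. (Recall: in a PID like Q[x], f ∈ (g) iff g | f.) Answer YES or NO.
In Q[x] the ideal (g) consists of all multiples of g, so f ∈ (g) iff g | f, i.e. iff the remainder of f on division by g is 0. Divide f by g (g is monic, so eliminate the leading term of the running remainder at each step):
  leading term 2·x^2: subtract (2·x)·g(x) = 2·x^2 - 2·x, leaving 2·x - 4
  leading term 2·x: subtract (2)·g(x) = 2·x - 2, leaving -2
The remainder r(x) = -2 ≠ 0 (and deg r < deg g), so g ∤ f, i.e. f ∉ (g).

Final answer: NO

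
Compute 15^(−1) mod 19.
Apply the extended Euclidean algorithm to (19, 15), tracking rows (r, s, t) with s·19 + t·15 = r. Each division r_prev = q·r_cur + r_new produces the new row as (previous row) − q·(current row):
  row A: (19, 1, 0)   [1·19 + 0·15 = 19]
  row B: (15, 0, 1)   [0·19 + 1·15 = 15]
  19 = 1·15 + 4   → row C = row A − 1·row B = (4, 1, −1)   [check: 1·19 − 1·15 = 4]
  15 = 3·4 + 3   → row D = row B − 3·row C = (3, −3, 4)   [check: −3·19 + 4·15 = 3]
  4 = 1·3 + 1   → row E = row C − 1·row D = (1, 4, −5)   [check: 4·19 − 5·15 = 1]
  3 = 3·1 + 0   → remainder 0, stop. gcd = 1 (last nonzero row E).
The gcd is 1, so 15 is invertible mod 19. The last nonzero row gives 4·19 − 5·15 = 1, so t = −5. So 15^(−1) ≡ −5 ≡ 14 (mod 19). Verify: 15 · 14 = 210 ≡ 1 (mod 19). ✓

Final answer: 15^(−1) ≡ 14 (mod 19)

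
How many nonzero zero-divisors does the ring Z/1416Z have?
Z/1416Z has 951 nonzero zero-divisors

In Z/1416Z each nonzero element is either a unit (gcd with 1416 is 1) or a zero-divisor (gcd > 1). The number of units is φ(1416): factorise 1416 = 2^3 · 3 · 59, so φ(1416) = (2^3 − 2^2) · (3 − 1) · (59 − 1) = 4 · 2 · 58 = 464. The nonzero elements number 1416 − 1 = 1415. Hence the nonzero zero-divisors number 1415 − 464 = 951.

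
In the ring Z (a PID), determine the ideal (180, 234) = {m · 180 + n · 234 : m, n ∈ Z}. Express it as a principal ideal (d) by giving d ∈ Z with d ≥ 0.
In the PID Z, (a, b) is generated by gcd(a, b). Compute gcd(234, 180) with the extended Euclidean algorithm, tracking rows (r, s, t) with s·234 + t·180 = r:
  row A: (234, 1, 0)   [1·234 + 0·180 = 234]
  row B: (180, 0, 1)   [0·234 + 1·180 = 180]
  234 = 1·180 + 54   → row C = row A − 1·row B = (54, 1, −1)   [check: 1·234 − 1·180 = 54]
  180 = 3·54 + 18   → row D = row B − 3·row C = (18, −3, 4)   [check: −3·234 + 4·180 = 18]
  54 = 3·18 + 0   → remainder 0, stop. gcd = 18 (last nonzero row D).
So gcd(180, 234) = 18, with Bézout identity −3·234 + 4·180 = 18. Containment (⊇): the Bézout identity exhibits 18 as an element of (180, 234), giving (18) ⊆ (180, 234). Containment (⊆): since 18 | 180 and 18 | 234 (180 = 18·10, 234 = 18·13), every Z-linear combination of 180 and 234 is divisible by 18, so (180, 234) ⊆ (18). Therefore (180, 234) = (18), d = 18.

Final answer: (180, 234) = (18); d = 18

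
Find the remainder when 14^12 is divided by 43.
Use repeated squaring. Binary(12) = 1100. Walk through the bits of the exponent 12 left-to-right: at each bit after the leading one, square the running value, then multiply by 14 if the bit is 1 (always reducing mod 43):
  bit 1 = 1 (leading): start with 14.
  bit 2 = 1: square 14^2 = 196 ≡ 24; bit is 1, so multiply 24·14 = 336 ≡ 35 (mod 43).
  bit 3 = 0: square 35^2 = 1225 ≡ 21 (mod 43).
  bit 4 = 0: square 21^2 = 441 ≡ 11 (mod 43).
Final value: 14^12 ≡ 11 (mod 43).

Final answer: 11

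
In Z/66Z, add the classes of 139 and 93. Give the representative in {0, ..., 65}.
34

Reduce the summands first: 139 ≡ 7, 93 ≡ 27 (mod 66), so 139 + 93 ≡ 7 + 27 (mod 66). 7 + 27 = 34; 34 = 0·66 + 34, so (139 + 93) mod 66 = 34.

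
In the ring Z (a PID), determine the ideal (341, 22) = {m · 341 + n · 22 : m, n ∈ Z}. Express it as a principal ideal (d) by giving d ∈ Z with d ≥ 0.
In the PID Z, (a, b) is generated by gcd(a, b). Compute gcd(341, 22) with the extended Euclidean algorithm, tracking rows (r, s, t) with s·341 + t·22 = r:
  row A: (341, 1, 0)   [1·341 + 0·22 = 341]
  row B: (22, 0, 1)   [0·341 + 1·22 = 22]
  341 = 15·22 + 11   → row C = row A − 15·row B = (11, 1, −15)   [check: 1·341 − 15·22 = 11]
  22 = 2·11 + 0   → remainder 0, stop. gcd = 11 (last nonzero row C).
So gcd(341, 22) = 11, with Bézout identity 1·341 − 15·22 = 11. Containment (⊇): the Bézout identity exhibits 11 as an element of (341, 22), giving (11) ⊆ (341, 22). Containment (⊆): since 11 | 341 and 11 | 22 (341 = 11·31, 22 = 11·2), every Z-linear combination of 341 and 22 is divisible by 11, so (341, 22) ⊆ (11). Therefore (341, 22) = (11), d = 11.

Final answer: (341, 22) = (11); d = 11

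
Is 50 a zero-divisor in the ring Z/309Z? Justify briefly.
NO

gcd(50, 309) = 1, so 50 is a unit in Z/309Z (it has a multiplicative inverse). A unit cannot be a zero-divisor: if 50·b ≡ 0 then multiplying both sides by 50^(−1) gives b ≡ 0. So 50 is not a zero-divisor.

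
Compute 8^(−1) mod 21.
8^(−1) ≡ 8 (mod 21)

Apply the extended Euclidean algorithm to (21, 8), tracking rows (r, s, t) with s·21 + t·8 = r. Each division r_prev = q·r_cur + r_new produces the new row as (previous row) − q·(current row):
  row A: (21, 1, 0)   [1·21 + 0·8 = 21]
  row B: (8, 0, 1)   [0·21 + 1·8 = 8]
  21 = 2·8 + 5   → row C = row A − 2·row B = (5, 1, −2)   [check: 1·21 − 2·8 = 5]
  8 = 1·5 + 3   → row D = row B − 1·row C = (3, −1, 3)   [check: −1·21 + 3·8 = 3]
  5 = 1·3 + 2   → row E = row C − 1·row D = (2, 2, −5)   [check: 2·21 − 5·8 = 2]
  3 = 1·2 + 1   → row F = row D − 1·row E = (1, −3, 8)   [check: −3·21 + 8·8 = 1]
  2 = 2·1 + 0   → remainder 0, stop. gcd = 1 (last nonzero row F).
The gcd is 1, so 8 is invertible mod 21. The last nonzero row gives −3·21 + 8·8 = 1, so t = 8. So 8^(−1) ≡ 8 (mod 21). Verify: 8 · 8 = 64 ≡ 1 (mod 21). ✓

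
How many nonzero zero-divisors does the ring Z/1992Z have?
Z/1992Z has 1335 nonzero zero-divisors

In Z/1992Z each nonzero element is either a unit (gcd with 1992 is 1) or a zero-divisor (gcd > 1). The number of units is φ(1992): factorise 1992 = 2^3 · 3 · 83, so φ(1992) = (2^3 − 2^2) · (3 − 1) · (83 − 1) = 4 · 2 · 82 = 656. The nonzero elements number 1992 − 1 = 1991. Hence the nonzero zero-divisors number 1991 − 656 = 1335.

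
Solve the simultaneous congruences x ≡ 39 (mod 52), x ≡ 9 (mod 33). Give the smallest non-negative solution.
x ≡ 1131 (mod 1716); the representative in [0, 1716) is 1131

The moduli 52, 33 are pairwise coprime, so by the CRT there is a unique solution mod 52·33 = 1716.
Solve by successive substitution. Start with x ≡ 39 (mod 52).
  Combine with x ≡ 9 (mod 33): write x = 39 + 52·t and require 39 + 52·t ≡ 9 (mod 33), i.e. 52·t ≡ 9 − 39 ≡ 3 (mod 33). Since 52^(−1) ≡ 7 (mod 33) (52 ≡ 19 (mod 33)), t ≡ 7·3 ≡ 21 (mod 33). So x ≡ 39 + 52·21 = 1131 (mod 1716).
Unique solution in [0, 1716): x = 1131.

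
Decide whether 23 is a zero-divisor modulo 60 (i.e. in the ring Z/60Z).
NO

gcd(23, 60) = 1, so 23 is a unit in Z/60Z (it has a multiplicative inverse). A unit cannot be a zero-divisor: if 23·b ≡ 0 then multiplying both sides by 23^(−1) gives b ≡ 0. So 23 is not a zero-divisor.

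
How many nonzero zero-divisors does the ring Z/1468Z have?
Z/1468Z has 735 nonzero zero-divisors

In Z/1468Z each nonzero element is either a unit (gcd with 1468 is 1) or a zero-divisor (gcd > 1). The number of units is φ(1468): factorise 1468 = 2^2 · 367, so φ(1468) = (2^2 − 2^1) · (367 − 1) = 2 · 366 = 732. The nonzero elements number 1468 − 1 = 1467. Hence the nonzero zero-divisors number 1467 − 732 = 735.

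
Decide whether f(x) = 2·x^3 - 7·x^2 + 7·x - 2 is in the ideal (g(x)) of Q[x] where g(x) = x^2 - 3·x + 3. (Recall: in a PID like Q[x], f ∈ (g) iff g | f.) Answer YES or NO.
NO

In Q[x] the ideal (g) consists of all multiples of g, so f ∈ (g) iff g | f, i.e. iff the remainder of f on division by g is 0. Divide f by g (g is monic, so eliminate the leading term of the running remainder at each step):
  leading term 2·x^3: subtract (2·x)·g(x) = 2·x^3 - 6·x^2 + 6·x, leaving -x^2 + x - 2
  leading term -x^2: subtract (-1)·g(x) = -x^2 + 3·x - 3, leaving 1 - 2·x
The remainder r(x) = 1 - 2·x ≠ 0 (and deg r < deg g), so g ∤ f, i.e. f ∉ (g).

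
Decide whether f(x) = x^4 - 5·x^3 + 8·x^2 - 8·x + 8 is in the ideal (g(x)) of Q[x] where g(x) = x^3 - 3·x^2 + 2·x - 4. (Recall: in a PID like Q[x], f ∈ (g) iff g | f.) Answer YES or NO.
In Q[x] the ideal (g) consists of all multiples of g, so f ∈ (g) iff g | f, i.e. iff the remainder of f on division by g is 0. Divide f by g (g is monic, so eliminate the leading term of the running remainder at each step):
  leading term x^4: subtract (x)·g(x) = x^4 - 3·x^3 + 2·x^2 - 4·x, leaving -2·x^3 + 6·x^2 - 4·x + 8
  leading term -2·x^3: subtract (-2)·g(x) = -2·x^3 + 6·x^2 - 4·x + 8, leaving 0
The remainder is 0, so f(x) = g(x) · h(x) with h(x) = x - 2. Hence g | f, i.e. f ∈ (g).

Final answer: YES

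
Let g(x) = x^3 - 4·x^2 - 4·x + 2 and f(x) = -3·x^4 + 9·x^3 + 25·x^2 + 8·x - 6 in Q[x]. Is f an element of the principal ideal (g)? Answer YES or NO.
NO

In Q[x] the ideal (g) consists of all multiples of g, so f ∈ (g) iff g | f, i.e. iff the remainder of f on division by g is 0. Divide f by g (g is monic, so eliminate the leading term of the running remainder at each step):
  leading term -3·x^4: subtract (-3·x)·g(x) = -3·x^4 + 12·x^3 + 12·x^2 - 6·x, leaving -3·x^3 + 13·x^2 + 14·x - 6
  leading term -3·x^3: subtract (-3)·g(x) = -3·x^3 + 12·x^2 + 12·x - 6, leaving x^2 + 2·x
The remainder r(x) = x^2 + 2·x ≠ 0 (and deg r < deg g), so g ∤ f, i.e. f ∉ (g).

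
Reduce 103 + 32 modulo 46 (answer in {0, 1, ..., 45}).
43

Reduce the summands first: 103 ≡ 11 (mod 46), so 103 + 32 ≡ 11 + 32 (mod 46). 11 + 32 = 43; 43 = 0·46 + 43, so (103 + 32) mod 46 = 43.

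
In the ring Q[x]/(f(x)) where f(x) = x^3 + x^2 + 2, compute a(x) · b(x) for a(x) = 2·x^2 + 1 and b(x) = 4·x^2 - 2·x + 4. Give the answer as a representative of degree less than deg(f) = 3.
First multiply in Q[x] without reducing: a · b = 8·x^4 - 4·x^3 + 12·x^2 - 2·x + 4. Now divide by f(x) = x^3 + x^2 + 2, eliminating the leading term at each step:
  leading term 8·x^4: subtract (8·x)·f(x) = 8·x^4 + 8·x^3 + 16·x, leaving -12·x^3 + 12·x^2 - 18·x + 4
  leading term -12·x^3: subtract (-12)·f(x) = -12·x^3 - 12·x^2 - 24, leaving 24·x^2 - 18·x + 28
The degree is now < 3, so this is the remainder. Hence a · b ≡ 24·x^2 - 18·x + 28 in Q[x]/(f).

Final answer: a · b ≡ 24·x^2 - 18·x + 28 (mod f(x))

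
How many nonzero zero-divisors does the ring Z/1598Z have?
Z/1598Z has 861 nonzero zero-divisors

In Z/1598Z each nonzero element is either a unit (gcd with 1598 is 1) or a zero-divisor (gcd > 1). The number of units is φ(1598): factorise 1598 = 2 · 17 · 47, so φ(1598) = (2 − 1) · (17 − 1) · (47 − 1) = 1 · 16 · 46 = 736. The nonzero elements number 1598 − 1 = 1597. Hence the nonzero zero-divisors number 1597 − 736 = 861.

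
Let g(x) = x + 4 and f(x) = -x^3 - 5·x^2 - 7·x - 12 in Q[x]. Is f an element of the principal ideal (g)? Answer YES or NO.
YES

In Q[x] the ideal (g) consists of all multiples of g, so f ∈ (g) iff g | f, i.e. iff the remainder of f on division by g is 0. Divide f by g (g is monic, so eliminate the leading term of the running remainder at each step):
  leading term -x^3: subtract (-x^2)·g(x) = -x^3 - 4·x^2, leaving -x^2 - 7·x - 12
  leading term -x^2: subtract (-x)·g(x) = -x^2 - 4·x, leaving -3·x - 12
  leading term -3·x: subtract (-3)·g(x) = -3·x - 12, leaving 0
The remainder is 0, so f(x) = g(x) · h(x) with h(x) = -x^2 - x - 3. Hence g | f, i.e. f ∈ (g).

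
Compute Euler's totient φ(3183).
φ is multiplicative, with φ(p^e) = p^e − p^(e−1). Factorise 3183 = 3 · 1061. Then
  φ(3183) = (3 − 1) · (1061 − 1) = 2 · 1060 = 2120.

Final answer: φ(3183) = 2120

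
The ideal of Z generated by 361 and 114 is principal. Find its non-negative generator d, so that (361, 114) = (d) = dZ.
In the PID Z, (a, b) is generated by gcd(a, b). Compute gcd(361, 114) with the extended Euclidean algorithm, tracking rows (r, s, t) with s·361 + t·114 = r:
  row A: (361, 1, 0)   [1·361 + 0·114 = 361]
  row B: (114, 0, 1)   [0·361 + 1·114 = 114]
  361 = 3·114 + 19   → row C = row A − 3·row B = (19, 1, −3)   [check: 1·361 − 3·114 = 19]
  114 = 6·19 + 0   → remainder 0, stop. gcd = 19 (last nonzero row C).
So gcd(361, 114) = 19, with Bézout identity 1·361 − 3·114 = 19. Containment (⊇): the Bézout identity exhibits 19 as an element of (361, 114), giving (19) ⊆ (361, 114). Containment (⊆): since 19 | 361 and 19 | 114 (361 = 19·19, 114 = 19·6), every Z-linear combination of 361 and 114 is divisible by 19, so (361, 114) ⊆ (19). Therefore (361, 114) = (19), d = 19.

Final answer: (361, 114) = (19); d = 19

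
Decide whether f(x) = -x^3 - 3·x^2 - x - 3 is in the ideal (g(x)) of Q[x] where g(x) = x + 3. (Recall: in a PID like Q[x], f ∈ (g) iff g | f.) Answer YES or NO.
In Q[x] the ideal (g) consists of all multiples of g, so f ∈ (g) iff g | f, i.e. iff the remainder of f on division by g is 0. Divide f by g (g is monic, so eliminate the leading term of the running remainder at each step):
  leading term -x^3: subtract (-x^2)·g(x) = -x^3 - 3·x^2, leaving -x - 3
  leading term -x: subtract (-1)·g(x) = -x - 3, leaving 0
The remainder is 0, so f(x) = g(x) · h(x) with h(x) = -x^2 - 1. Hence g | f, i.e. f ∈ (g).

Final answer: YES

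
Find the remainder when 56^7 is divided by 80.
16

Use repeated squaring. Binary(7) = 111. Walk through the bits of the exponent 7 left-to-right: at each bit after the leading one, square the running value, then multiply by 56 if the bit is 1 (always reducing mod 80):
  bit 1 = 1 (leading): start with 56.
  bit 2 = 1: square 56^2 = 3136 ≡ 16; bit is 1, so multiply 16·56 = 896 ≡ 16 (mod 80).
  bit 3 = 1: square 16^2 = 256 ≡ 16; bit is 1, so multiply 16·56 = 896 ≡ 16 (mod 80).
Final value: 56^7 ≡ 16 (mod 80).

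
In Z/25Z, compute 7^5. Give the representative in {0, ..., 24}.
Use repeated squaring. Binary(5) = 101. Walk through the bits of the exponent 5 left-to-right: at each bit after the leading one, square the running value, then multiply by 7 if the bit is 1 (always reducing mod 25):
  bit 1 = 1 (leading): start with 7.
  bit 2 = 0: square 7^2 = 49 ≡ 24 (mod 25).
  bit 3 = 1: square 24^2 = 576 ≡ 1; bit is 1, so multiply 1·7 = 7 (mod 25).
Final value: 7^5 ≡ 7 (mod 25).

Final answer: 7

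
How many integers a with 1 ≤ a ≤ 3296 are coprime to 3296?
The number of a ∈ {1, ..., 3296} with gcd(a, 3296) = 1 is by definition Euler's totient φ(3296). φ is multiplicative, with φ(p^e) = p^e − p^(e−1). Factorise 3296 = 2^5 · 103. Then
  φ(3296) = (2^5 − 2^4) · (103 − 1) = 16 · 102 = 1632.
So there are 1632 such integers.

Final answer: 1632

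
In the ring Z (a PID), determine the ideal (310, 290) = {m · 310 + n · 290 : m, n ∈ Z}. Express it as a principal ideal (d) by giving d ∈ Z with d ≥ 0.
In the PID Z, (a, b) is generated by gcd(a, b). Compute gcd(310, 290) with the extended Euclidean algorithm, tracking rows (r, s, t) with s·310 + t·290 = r:
  row A: (310, 1, 0)   [1·310 + 0·290 = 310]
  row B: (290, 0, 1)   [0·310 + 1·290 = 290]
  310 = 1·290 + 20   → row C = row A − 1·row B = (20, 1, −1)   [check: 1·310 − 1·290 = 20]
  290 = 14·20 + 10   → row D = row B − 14·row C = (10, −14, 15)   [check: −14·310 + 15·290 = 10]
  20 = 2·10 + 0   → remainder 0, stop. gcd = 10 (last nonzero row D).
So gcd(310, 290) = 10, with Bézout identity −14·310 + 15·290 = 10. Containment (⊇): the Bézout identity exhibits 10 as an element of (310, 290), giving (10) ⊆ (310, 290). Containment (⊆): since 10 | 310 and 10 | 290 (310 = 10·31, 290 = 10·29), every Z-linear combination of 310 and 290 is divisible by 10, so (310, 290) ⊆ (10). Therefore (310, 290) = (10), d = 10.

Final answer: (310, 290) = (10); d = 10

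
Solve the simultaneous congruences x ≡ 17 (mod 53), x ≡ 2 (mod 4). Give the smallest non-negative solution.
The moduli 53, 4 are pairwise coprime, so by the CRT there is a unique solution mod 53·4 = 212.
Solve by successive substitution. Start with x ≡ 17 (mod 53).
  Combine with x ≡ 2 (mod 4): write x = 17 + 53·t and require 17 + 53·t ≡ 2 (mod 4), i.e. 53·t ≡ 2 − 17 ≡ 1 (mod 4). Since 53^(−1) ≡ 1 (mod 4) (53 ≡ 1 (mod 4)), t ≡ 1·1 ≡ 1 (mod 4). So x ≡ 17 + 53·1 = 70 (mod 212).
Unique solution in [0, 212): x = 70.

Final answer: x ≡ 70 (mod 212); the representative in [0, 212) is 70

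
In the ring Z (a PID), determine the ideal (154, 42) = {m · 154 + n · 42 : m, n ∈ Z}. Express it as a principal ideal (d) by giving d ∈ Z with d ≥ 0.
In the PID Z, (a, b) is generated by gcd(a, b). Compute gcd(154, 42) with the extended Euclidean algorithm, tracking rows (r, s, t) with s·154 + t·42 = r:
  row A: (154, 1, 0)   [1·154 + 0·42 = 154]
  row B: (42, 0, 1)   [0·154 + 1·42 = 42]
  154 = 3·42 + 28   → row C = row A − 3·row B = (28, 1, −3)   [check: 1·154 − 3·42 = 28]
  42 = 1·28 + 14   → row D = row B − 1·row C = (14, −1, 4)   [check: −1·154 + 4·42 = 14]
  28 = 2·14 + 0   → remainder 0, stop. gcd = 14 (last nonzero row D).
So gcd(154, 42) = 14, with Bézout identity −1·154 + 4·42 = 14. Containment (⊇): the Bézout identity exhibits 14 as an element of (154, 42), giving (14) ⊆ (154, 42). Containment (⊆): since 14 | 154 and 14 | 42 (154 = 14·11, 42 = 14·3), every Z-linear combination of 154 and 42 is divisible by 14, so (154, 42) ⊆ (14). Therefore (154, 42) = (14), d = 14.

Final answer: (154, 42) = (14); d = 14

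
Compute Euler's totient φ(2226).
φ is multiplicative, with φ(p^e) = p^e − p^(e−1). Factorise 2226 = 2 · 3 · 7 · 53. Then
  φ(2226) = (2 − 1) · (3 − 1) · (7 − 1) · (53 − 1) = 1 · 2 · 6 · 52 = 624.

Final answer: φ(2226) = 624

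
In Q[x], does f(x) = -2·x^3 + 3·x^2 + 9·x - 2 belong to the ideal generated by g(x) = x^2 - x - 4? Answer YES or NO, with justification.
NO

In Q[x] the ideal (g) consists of all multiples of g, so f ∈ (g) iff g | f, i.e. iff the remainder of f on division by g is 0. Divide f by g (g is monic, so eliminate the leading term of the running remainder at each step):
  leading term -2·x^3: subtract (-2·x)·g(x) = -2·x^3 + 2·x^2 + 8·x, leaving x^2 + x - 2
  leading term x^2: subtract (1)·g(x) = x^2 - x - 4, leaving 2·x + 2
The remainder r(x) = 2·x + 2 ≠ 0 (and deg r < deg g), so g ∤ f, i.e. f ∉ (g).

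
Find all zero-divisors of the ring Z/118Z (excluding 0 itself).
nonzero zero-divisors of Z/118Z = {2, 4, 6, 8, 10, 12, 14, 16, 18, 20, 22, 24, 26, 28, 30, 32, 34, 36, 38, 40, 42, 44, 46, 48, 50, 52, 54, 56, 58, 59, 60, 62, 64, 66, 68, 70, 72, 74, 76, 78, 80, 82, 84, 86, 88, 90, 92, 94, 96, 98, 100, 102, 104, 106, 108, 110, 112, 114, 116}

An element a ∈ Z/118Z (with a ≠ 0) is a zero-divisor iff gcd(a, 118) > 1 (because a is a unit precisely when gcd(a, n) = 1, and in Z/nZ every nonzero, non-unit element is a zero-divisor). Scan a = 1, ..., 117 and keep those with gcd(a, 118) > 1:
  gcd(2, 118) = 2, gcd(4, 118) = 2, gcd(6, 118) = 2, gcd(8, 118) = 2, gcd(10, 118) = 2, gcd(12, 118) = 2, gcd(14, 118) = 2, gcd(16, 118) = 2, gcd(18, 118) = 2, gcd(20, 118) = 2, gcd(22, 118) = 2, gcd(24, 118) = 2, gcd(26, 118) = 2, gcd(28, 118) = 2, gcd(30, 118) = 2, gcd(32, 118) = 2, gcd(34, 118) = 2, gcd(36, 118) = 2, gcd(38, 118) = 2, gcd(40, 118) = 2, gcd(42, 118) = 2, gcd(44, 118) = 2, gcd(46, 118) = 2, gcd(48, 118) = 2, gcd(50, 118) = 2, gcd(52, 118) = 2, gcd(54, 118) = 2, gcd(56, 118) = 2, gcd(58, 118) = 2, gcd(59, 118) = 59, gcd(60, 118) = 2, gcd(62, 118) = 2, gcd(64, 118) = 2, gcd(66, 118) = 2, gcd(68, 118) = 2, gcd(70, 118) = 2, gcd(72, 118) = 2, gcd(74, 118) = 2, gcd(76, 118) = 2, gcd(78, 118) = 2, gcd(80, 118) = 2, gcd(82, 118) = 2, gcd(84, 118) = 2, gcd(86, 118) = 2, gcd(88, 118) = 2, gcd(90, 118) = 2, gcd(92, 118) = 2, gcd(94, 118) = 2, gcd(96, 118) = 2, gcd(98, 118) = 2, gcd(100, 118) = 2, gcd(102, 118) = 2, gcd(104, 118) = 2, gcd(106, 118) = 2, gcd(108, 118) = 2, gcd(110, 118) = 2, gcd(112, 118) = 2, gcd(114, 118) = 2, gcd(116, 118) = 2.
All other a ∈ {1, ..., 117} have gcd(a, 118) = 1 and are units. So the nonzero zero-divisors are exactly the 59 values of a appearing in this scan.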